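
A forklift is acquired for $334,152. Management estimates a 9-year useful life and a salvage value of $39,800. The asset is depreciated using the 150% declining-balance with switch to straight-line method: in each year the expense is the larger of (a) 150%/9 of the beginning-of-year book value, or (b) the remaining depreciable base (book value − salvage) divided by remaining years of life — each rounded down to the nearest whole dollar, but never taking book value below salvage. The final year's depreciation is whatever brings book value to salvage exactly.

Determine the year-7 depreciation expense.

Depreciable base = $334,152 − $39,800 = $294,352.
Year 1: DB = ⌊$334,152 × 150%/9⌋ = $55,692; SL = ⌊$294,352/9⌋ = $32,705 → take DB $55,692. Book value $278,460.
Year 2: DB = ⌊$278,460 × 150%/9⌋ = $46,410; SL = ⌊$238,660/8⌋ = $29,832 → take DB $46,410. Book value $232,050.
Year 3: DB = ⌊$232,050 × 150%/9⌋ = $38,675; SL = ⌊$192,250/7⌋ = $27,464 → take DB $38,675. Book value $193,375.
Year 4: DB = ⌊$193,375 × 150%/9⌋ = $32,229; SL = ⌊$153,575/6⌋ = $25,595 → take DB $32,229. Book value $161,146.
Year 5: DB = ⌊$161,146 × 150%/9⌋ = $26,857; SL = ⌊$121,346/5⌋ = $24,269 → take DB $26,857. Book value $134,289.
Year 6: DB = ⌊$134,289 × 150%/9⌋ = $22,381; SL = ⌊$94,489/4⌋ = $23,622 → take SL $23,622. Book value $110,667.
Year 7: DB = ⌊$110,667 × 150%/9⌋ = $18,444; SL = ⌊$70,867/3⌋ = $23,622 → take SL $23,622. Book value $87,045.

$23,622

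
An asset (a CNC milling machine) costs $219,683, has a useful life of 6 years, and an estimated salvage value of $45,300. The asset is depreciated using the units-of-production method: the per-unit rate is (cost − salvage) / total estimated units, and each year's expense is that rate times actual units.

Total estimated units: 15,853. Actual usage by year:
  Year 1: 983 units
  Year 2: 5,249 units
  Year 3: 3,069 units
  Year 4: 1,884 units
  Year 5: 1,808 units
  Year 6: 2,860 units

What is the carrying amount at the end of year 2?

Depreciable base = $219,683 − $45,300 = $174,383.
Rate = $174,383 / 15,853 units = $11 per unit.
Year 1: 983 × $11 = $10,813. Book value $208,870.
Year 2: 5,249 × $11 = $57,739. Book value $151,131.

$151,131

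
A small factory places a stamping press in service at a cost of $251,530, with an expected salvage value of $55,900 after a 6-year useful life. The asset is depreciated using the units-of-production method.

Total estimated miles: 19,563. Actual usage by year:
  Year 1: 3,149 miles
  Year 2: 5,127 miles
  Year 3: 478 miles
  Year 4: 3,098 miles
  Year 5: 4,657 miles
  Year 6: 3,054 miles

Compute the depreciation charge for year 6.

$30,540

Depreciable base = $251,530 − $55,900 = $195,630.
Rate = $195,630 / 19,563 miles = $10 per mile.
Year 1: 3,149 × $10 = $31,490. Book value $220,040.
Year 2: 5,127 × $10 = $51,270. Book value $168,770.
Year 3: 478 × $10 = $4,780. Book value $163,990.
Year 4: 3,098 × $10 = $30,980. Book value $133,010.
Year 5: 4,657 × $10 = $46,570. Book value $86,440.
Year 6: 3,054 × $10 = $30,540. Book value $55,900.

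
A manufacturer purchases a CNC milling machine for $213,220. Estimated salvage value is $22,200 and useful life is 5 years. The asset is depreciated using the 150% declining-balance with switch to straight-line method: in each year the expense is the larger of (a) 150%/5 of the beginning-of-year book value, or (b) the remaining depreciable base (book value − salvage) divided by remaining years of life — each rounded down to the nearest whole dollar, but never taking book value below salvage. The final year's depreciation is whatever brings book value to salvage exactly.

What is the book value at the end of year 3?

$73,135

Depreciable base = $213,220 − $22,200 = $191,020.
Year 1: DB = ⌊$213,220 × 150%/5⌋ = $63,966; SL = ⌊$191,020/5⌋ = $38,204 → take DB $63,966. Book value $149,254.
Year 2: DB = ⌊$149,254 × 150%/5⌋ = $44,776; SL = ⌊$127,054/4⌋ = $31,763 → take DB $44,776. Book value $104,478.
Year 3: DB = ⌊$104,478 × 150%/5⌋ = $31,343; SL = ⌊$82,278/3⌋ = $27,426 → take DB $31,343. Book value $73,135.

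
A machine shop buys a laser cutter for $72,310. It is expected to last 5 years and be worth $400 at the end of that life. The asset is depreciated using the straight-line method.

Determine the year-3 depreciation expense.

$14,382

Depreciable base = $72,310 − $400 = $71,910.
Annual expense = $71,910 / 5 = $14,382.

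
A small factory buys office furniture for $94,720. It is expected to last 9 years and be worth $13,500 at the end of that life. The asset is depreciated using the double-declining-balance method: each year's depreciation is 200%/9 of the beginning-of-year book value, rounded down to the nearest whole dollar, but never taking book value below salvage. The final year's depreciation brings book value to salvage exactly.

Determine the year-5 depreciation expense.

$7,703

Depreciable base = $94,720 − $13,500 = $81,220.
Year 1: ⌊$94,720 × 200%/9⌋ = $21,048. Book value $73,672.
Year 2: ⌊$73,672 × 200%/9⌋ = $16,371. Book value $57,301.
Year 3: ⌊$57,301 × 200%/9⌋ = $12,733. Book value $44,568.
Year 4: ⌊$44,568 × 200%/9⌋ = $9,904. Book value $34,664.
Year 5: ⌊$34,664 × 200%/9⌋ = $7,703. Book value $26,961.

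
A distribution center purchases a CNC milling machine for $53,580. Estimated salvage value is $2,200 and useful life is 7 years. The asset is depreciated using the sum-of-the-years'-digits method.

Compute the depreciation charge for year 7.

$1,835

Depreciable base = $53,580 − $2,200 = $51,380.
Sum of the years' digits = 7+6+5+4+3+2+1 = 28.
Year 1: $51,380 × 7/28 = $12,845. Book value $40,735.
Year 2: $51,380 × 6/28 = $11,010. Book value $29,725.
Year 3: $51,380 × 5/28 = $9,175. Book value $20,550.
Year 4: $51,380 × 4/28 = $7,340. Book value $13,210.
Year 5: $51,380 × 3/28 = $5,505. Book value $7,705.
Year 6: $51,380 × 2/28 = $3,670. Book value $4,035.
Year 7: $51,380 × 1/28 = $1,835. Book value $2,200.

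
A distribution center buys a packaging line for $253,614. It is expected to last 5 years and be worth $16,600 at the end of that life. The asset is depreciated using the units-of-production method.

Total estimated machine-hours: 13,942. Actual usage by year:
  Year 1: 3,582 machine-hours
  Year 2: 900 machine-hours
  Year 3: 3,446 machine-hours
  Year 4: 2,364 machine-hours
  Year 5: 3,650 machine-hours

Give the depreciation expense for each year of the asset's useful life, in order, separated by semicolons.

$60,894; $15,300; $58,582; $40,188; $62,050

Depreciable base = $253,614 − $16,600 = $237,014.
Rate = $237,014 / 13,942 machine-hours = $17 per machine-hour.
Year 1: 3,582 × $17 = $60,894. Book value $192,720.
Year 2: 900 × $17 = $15,300. Book value $177,420.
Year 3: 3,446 × $17 = $58,582. Book value $118,838.
Year 4: 2,364 × $17 = $40,188. Book value $78,650.
Year 5: 3,650 × $17 = $62,050. Book value $16,600.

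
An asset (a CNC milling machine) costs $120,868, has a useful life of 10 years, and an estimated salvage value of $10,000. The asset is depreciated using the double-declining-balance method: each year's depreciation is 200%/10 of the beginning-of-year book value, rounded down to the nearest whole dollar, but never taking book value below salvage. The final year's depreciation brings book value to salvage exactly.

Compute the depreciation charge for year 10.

$6,224

Depreciable base = $120,868 − $10,000 = $110,868.
Year 1: ⌊$120,868 × 200%/10⌋ = $24,173. Book value $96,695.
Year 2: ⌊$96,695 × 200%/10⌋ = $19,339. Book value $77,356.
Year 3: ⌊$77,356 × 200%/10⌋ = $15,471. Book value $61,885.
Year 4: ⌊$61,885 × 200%/10⌋ = $12,377. Book value $49,508.
Year 5: ⌊$49,508 × 200%/10⌋ = $9,901. Book value $39,607.
Year 6: ⌊$39,607 × 200%/10⌋ = $7,921. Book value $31,686.
Year 7: ⌊$31,686 × 200%/10⌋ = $6,337. Book value $25,349.
Year 8: ⌊$25,349 × 200%/10⌋ = $5,069. Book value $20,280.
Year 9: ⌊$20,280 × 200%/10⌋ = $4,056. Book value $16,224.
Year 10 (final): $16,224 − $10,000 = $6,224. Book value $10,000.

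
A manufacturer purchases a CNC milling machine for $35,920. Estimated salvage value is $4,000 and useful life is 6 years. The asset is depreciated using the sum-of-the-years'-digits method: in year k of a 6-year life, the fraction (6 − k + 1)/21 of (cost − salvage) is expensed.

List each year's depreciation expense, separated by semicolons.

$9,120; $7,600; $6,080; $4,560; $3,040; $1,520

Depreciable base = $35,920 − $4,000 = $31,920.
Sum of the years' digits = 6+5+4+3+2+1 = 21.
Year 1: $31,920 × 6/21 = $9,120. Book value $26,800.
Year 2: $31,920 × 5/21 = $7,600. Book value $19,200.
Year 3: $31,920 × 4/21 = $6,080. Book value $13,120.
Year 4: $31,920 × 3/21 = $4,560. Book value $8,560.
Year 5: $31,920 × 2/21 = $3,040. Book value $5,520.
Year 6: $31,920 × 1/21 = $1,520. Book value $4,000.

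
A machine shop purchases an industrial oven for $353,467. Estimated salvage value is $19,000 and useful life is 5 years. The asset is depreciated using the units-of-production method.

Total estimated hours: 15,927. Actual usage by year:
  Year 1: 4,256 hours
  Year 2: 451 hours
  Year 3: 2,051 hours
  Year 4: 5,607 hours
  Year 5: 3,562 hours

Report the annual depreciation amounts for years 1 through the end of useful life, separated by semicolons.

$89,376; $9,471; $43,071; $117,747; $74,802

Depreciable base = $353,467 − $19,000 = $334,467.
Rate = $334,467 / 15,927 hours = $21 per hour.
Year 1: 4,256 × $21 = $89,376. Book value $264,091.
Year 2: 451 × $21 = $9,471. Book value $254,620.
Year 3: 2,051 × $21 = $43,071. Book value $211,549.
Year 4: 5,607 × $21 = $117,747. Book value $93,802.
Year 5: 3,562 × $21 = $74,802. Book value $19,000.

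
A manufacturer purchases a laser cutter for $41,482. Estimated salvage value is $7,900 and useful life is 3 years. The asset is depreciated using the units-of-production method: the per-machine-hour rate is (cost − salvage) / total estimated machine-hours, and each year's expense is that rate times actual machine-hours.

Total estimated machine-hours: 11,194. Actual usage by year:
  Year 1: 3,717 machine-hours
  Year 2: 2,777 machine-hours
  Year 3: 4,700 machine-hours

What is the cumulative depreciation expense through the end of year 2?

$19,482

Depreciable base = $41,482 − $7,900 = $33,582.
Rate = $33,582 / 11,194 machine-hours = $3 per machine-hour.
Year 1: 3,717 × $3 = $11,151. Book value $30,331.
Year 2: 2,777 × $3 = $8,331. Book value $22,000.
Accumulated through year 2 = $41,482 − $22,000 = $19,482.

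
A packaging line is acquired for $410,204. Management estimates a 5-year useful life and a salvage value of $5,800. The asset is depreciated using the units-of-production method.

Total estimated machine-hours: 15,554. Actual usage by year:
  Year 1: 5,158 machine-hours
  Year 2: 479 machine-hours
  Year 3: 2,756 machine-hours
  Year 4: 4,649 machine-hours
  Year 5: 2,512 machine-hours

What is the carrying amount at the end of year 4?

Depreciable base = $410,204 − $5,800 = $404,404.
Rate = $404,404 / 15,554 machine-hours = $26 per machine-hour.
Year 1: 5,158 × $26 = $134,108. Book value $276,096.
Year 2: 479 × $26 = $12,454. Book value $263,642.
Year 3: 2,756 × $26 = $71,656. Book value $191,986.
Year 4: 4,649 × $26 = $120,874. Book value $71,112.

$71,112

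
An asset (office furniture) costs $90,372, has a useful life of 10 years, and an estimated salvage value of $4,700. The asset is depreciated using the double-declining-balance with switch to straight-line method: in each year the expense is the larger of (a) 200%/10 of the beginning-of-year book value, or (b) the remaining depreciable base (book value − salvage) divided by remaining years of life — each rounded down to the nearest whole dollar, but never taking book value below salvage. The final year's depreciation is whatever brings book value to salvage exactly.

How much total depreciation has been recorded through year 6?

Depreciable base = $90,372 − $4,700 = $85,672.
Year 1: DB = ⌊$90,372 × 200%/10⌋ = $18,074; SL = ⌊$85,672/10⌋ = $8,567 → take DB $18,074. Book value $72,298.
Year 2: DB = ⌊$72,298 × 200%/10⌋ = $14,459; SL = ⌊$67,598/9⌋ = $7,510 → take DB $14,459. Book value $57,839.
Year 3: DB = ⌊$57,839 × 200%/10⌋ = $11,567; SL = ⌊$53,139/8⌋ = $6,642 → take DB $11,567. Book value $46,272.
Year 4: DB = ⌊$46,272 × 200%/10⌋ = $9,254; SL = ⌊$41,572/7⌋ = $5,938 → take DB $9,254. Book value $37,018.
Year 5: DB = ⌊$37,018 × 200%/10⌋ = $7,403; SL = ⌊$32,318/6⌋ = $5,386 → take DB $7,403. Book value $29,615.
Year 6: DB = ⌊$29,615 × 200%/10⌋ = $5,923; SL = ⌊$24,915/5⌋ = $4,983 → take DB $5,923. Book value $23,692.
Accumulated through year 6 = $90,372 − $23,692 = $66,680.

$66,680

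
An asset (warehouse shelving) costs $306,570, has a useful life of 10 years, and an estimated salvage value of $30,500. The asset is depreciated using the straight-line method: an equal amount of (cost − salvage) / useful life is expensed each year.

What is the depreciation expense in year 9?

$27,607

Depreciable base = $306,570 − $30,500 = $276,070.
Annual expense = $276,070 / 10 = $27,607.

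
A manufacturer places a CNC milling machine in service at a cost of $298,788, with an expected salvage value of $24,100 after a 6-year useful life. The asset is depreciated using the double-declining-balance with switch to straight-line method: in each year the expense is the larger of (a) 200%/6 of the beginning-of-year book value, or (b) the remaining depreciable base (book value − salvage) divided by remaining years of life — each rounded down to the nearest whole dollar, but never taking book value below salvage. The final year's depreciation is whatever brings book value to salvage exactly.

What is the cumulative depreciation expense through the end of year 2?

$165,993

Depreciable base = $298,788 − $24,100 = $274,688.
Year 1: DB = ⌊$298,788 × 200%/6⌋ = $99,596; SL = ⌊$274,688/6⌋ = $45,781 → take DB $99,596. Book value $199,192.
Year 2: DB = ⌊$199,192 × 200%/6⌋ = $66,397; SL = ⌊$175,092/5⌋ = $35,018 → take DB $66,397. Book value $132,795.
Accumulated through year 2 = $298,788 − $132,795 = $165,993.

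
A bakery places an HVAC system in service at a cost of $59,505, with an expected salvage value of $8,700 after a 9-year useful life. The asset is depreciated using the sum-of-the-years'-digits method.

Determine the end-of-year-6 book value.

Depreciable base = $59,505 − $8,700 = $50,805.
Sum of the years' digits = 9+8+7+6+5+4+3+2+1 = 45.
Year 1: $50,805 × 9/45 = $10,161. Book value $49,344.
Year 2: $50,805 × 8/45 = $9,032. Book value $40,312.
Year 3: $50,805 × 7/45 = $7,903. Book value $32,409.
Year 4: $50,805 × 6/45 = $6,774. Book value $25,635.
Year 5: $50,805 × 5/45 = $5,645. Book value $19,990.
Year 6: $50,805 × 4/45 = $4,516. Book value $15,474.

$15,474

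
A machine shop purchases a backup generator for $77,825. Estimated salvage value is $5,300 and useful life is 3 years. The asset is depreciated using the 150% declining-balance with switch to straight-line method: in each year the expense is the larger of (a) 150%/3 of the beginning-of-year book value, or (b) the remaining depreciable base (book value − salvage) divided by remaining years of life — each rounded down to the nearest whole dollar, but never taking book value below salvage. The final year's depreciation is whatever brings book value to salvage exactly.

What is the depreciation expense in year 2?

$19,456

Depreciable base = $77,825 − $5,300 = $72,525.
Year 1: DB = ⌊$77,825 × 150%/3⌋ = $38,912; SL = ⌊$72,525/3⌋ = $24,175 → take DB $38,912. Book value $38,913.
Year 2: DB = ⌊$38,913 × 150%/3⌋ = $19,456; SL = ⌊$33,613/2⌋ = $16,806 → take DB $19,456. Book value $19,457.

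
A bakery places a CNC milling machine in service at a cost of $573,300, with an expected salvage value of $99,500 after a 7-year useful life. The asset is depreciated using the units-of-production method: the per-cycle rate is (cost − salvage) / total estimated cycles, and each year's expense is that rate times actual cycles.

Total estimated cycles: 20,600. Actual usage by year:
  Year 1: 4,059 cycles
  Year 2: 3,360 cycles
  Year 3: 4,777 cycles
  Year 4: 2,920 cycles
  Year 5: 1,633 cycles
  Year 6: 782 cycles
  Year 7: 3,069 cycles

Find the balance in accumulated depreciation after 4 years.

$347,668

Depreciable base = $573,300 − $99,500 = $473,800.
Rate = $473,800 / 20,600 cycles = $23 per cycle.
Year 1: 4,059 × $23 = $93,357. Book value $479,943.
Year 2: 3,360 × $23 = $77,280. Book value $402,663.
Year 3: 4,777 × $23 = $109,871. Book value $292,792.
Year 4: 2,920 × $23 = $67,160. Book value $225,632.
Accumulated through year 4 = $573,300 − $225,632 = $347,668.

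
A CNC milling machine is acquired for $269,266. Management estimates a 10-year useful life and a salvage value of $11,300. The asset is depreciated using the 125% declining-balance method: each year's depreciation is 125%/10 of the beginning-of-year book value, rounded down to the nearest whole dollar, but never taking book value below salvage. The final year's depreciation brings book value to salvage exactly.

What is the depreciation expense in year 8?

$13,217

Depreciable base = $269,266 − $11,300 = $257,966.
Year 1: ⌊$269,266 × 125%/10⌋ = $33,658. Book value $235,608.
Year 2: ⌊$235,608 × 125%/10⌋ = $29,451. Book value $206,157.
Year 3: ⌊$206,157 × 125%/10⌋ = $25,769. Book value $180,388.
Year 4: ⌊$180,388 × 125%/10⌋ = $22,548. Book value $157,840.
Year 5: ⌊$157,840 × 125%/10⌋ = $19,730. Book value $138,110.
Year 6: ⌊$138,110 × 125%/10⌋ = $17,263. Book value $120,847.
Year 7: ⌊$120,847 × 125%/10⌋ = $15,105. Book value $105,742.
Year 8: ⌊$105,742 × 125%/10⌋ = $13,217. Book value $92,525.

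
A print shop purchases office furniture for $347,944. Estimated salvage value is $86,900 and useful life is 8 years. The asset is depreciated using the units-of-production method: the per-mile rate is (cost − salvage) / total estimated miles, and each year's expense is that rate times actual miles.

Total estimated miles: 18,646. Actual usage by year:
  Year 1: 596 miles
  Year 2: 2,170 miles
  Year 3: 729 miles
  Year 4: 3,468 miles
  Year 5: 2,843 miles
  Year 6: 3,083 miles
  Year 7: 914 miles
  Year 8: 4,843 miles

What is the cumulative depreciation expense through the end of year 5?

Depreciable base = $347,944 − $86,900 = $261,044.
Rate = $261,044 / 18,646 miles = $14 per mile.
Year 1: 596 × $14 = $8,344. Book value $339,600.
Year 2: 2,170 × $14 = $30,380. Book value $309,220.
Year 3: 729 × $14 = $10,206. Book value $299,014.
Year 4: 3,468 × $14 = $48,552. Book value $250,462.
Year 5: 2,843 × $14 = $39,802. Book value $210,660.
Accumulated through year 5 = $347,944 − $210,660 = $137,284.

$137,284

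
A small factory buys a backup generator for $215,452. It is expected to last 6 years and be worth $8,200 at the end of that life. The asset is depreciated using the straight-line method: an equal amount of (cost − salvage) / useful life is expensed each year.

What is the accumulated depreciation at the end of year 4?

$138,168

Depreciable base = $215,452 − $8,200 = $207,252.
Annual expense = $207,252 / 6 = $34,542.
End of year 1: book value $180,910.
End of year 2: book value $146,368.
End of year 3: book value $111,826.
End of year 4: book value $77,284.
Accumulated through year 4 = $215,452 − $77,284 = $138,168.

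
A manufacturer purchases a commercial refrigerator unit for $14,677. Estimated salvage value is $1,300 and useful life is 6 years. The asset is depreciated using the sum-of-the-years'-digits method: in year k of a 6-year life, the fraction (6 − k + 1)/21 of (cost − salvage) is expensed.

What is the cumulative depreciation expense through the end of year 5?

$12,740

Depreciable base = $14,677 − $1,300 = $13,377.
Sum of the years' digits = 6+5+4+3+2+1 = 21.
Year 1: $13,377 × 6/21 = $3,822. Book value $10,855.
Year 2: $13,377 × 5/21 = $3,185. Book value $7,670.
Year 3: $13,377 × 4/21 = $2,548. Book value $5,122.
Year 4: $13,377 × 3/21 = $1,911. Book value $3,211.
Year 5: $13,377 × 2/21 = $1,274. Book value $1,937.
Accumulated through year 5 = $14,677 − $1,937 = $12,740.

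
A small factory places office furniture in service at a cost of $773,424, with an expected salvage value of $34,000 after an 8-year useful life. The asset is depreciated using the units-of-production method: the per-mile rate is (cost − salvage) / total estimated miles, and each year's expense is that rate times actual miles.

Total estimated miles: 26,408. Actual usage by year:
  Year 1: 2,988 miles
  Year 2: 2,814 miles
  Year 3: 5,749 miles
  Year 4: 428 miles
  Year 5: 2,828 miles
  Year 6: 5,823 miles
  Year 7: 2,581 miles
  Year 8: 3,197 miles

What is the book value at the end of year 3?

Depreciable base = $773,424 − $34,000 = $739,424.
Rate = $739,424 / 26,408 miles = $28 per mile.
Year 1: 2,988 × $28 = $83,664. Book value $689,760.
Year 2: 2,814 × $28 = $78,792. Book value $610,968.
Year 3: 5,749 × $28 = $160,972. Book value $449,996.

$449,996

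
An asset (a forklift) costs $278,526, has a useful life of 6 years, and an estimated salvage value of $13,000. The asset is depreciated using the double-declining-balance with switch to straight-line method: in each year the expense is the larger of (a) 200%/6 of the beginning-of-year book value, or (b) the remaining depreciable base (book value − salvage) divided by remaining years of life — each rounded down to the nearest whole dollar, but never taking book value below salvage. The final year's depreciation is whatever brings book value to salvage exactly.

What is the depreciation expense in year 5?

$21,009

Depreciable base = $278,526 − $13,000 = $265,526.
Year 1: DB = ⌊$278,526 × 200%/6⌋ = $92,842; SL = ⌊$265,526/6⌋ = $44,254 → take DB $92,842. Book value $185,684.
Year 2: DB = ⌊$185,684 × 200%/6⌋ = $61,894; SL = ⌊$172,684/5⌋ = $34,536 → take DB $61,894. Book value $123,790.
Year 3: DB = ⌊$123,790 × 200%/6⌋ = $41,263; SL = ⌊$110,790/4⌋ = $27,697 → take DB $41,263. Book value $82,527.
Year 4: DB = ⌊$82,527 × 200%/6⌋ = $27,509; SL = ⌊$69,527/3⌋ = $23,175 → take DB $27,509. Book value $55,018.
Year 5: DB = ⌊$55,018 × 200%/6⌋ = $18,339; SL = ⌊$42,018/2⌋ = $21,009 → take SL $21,009. Book value $34,009.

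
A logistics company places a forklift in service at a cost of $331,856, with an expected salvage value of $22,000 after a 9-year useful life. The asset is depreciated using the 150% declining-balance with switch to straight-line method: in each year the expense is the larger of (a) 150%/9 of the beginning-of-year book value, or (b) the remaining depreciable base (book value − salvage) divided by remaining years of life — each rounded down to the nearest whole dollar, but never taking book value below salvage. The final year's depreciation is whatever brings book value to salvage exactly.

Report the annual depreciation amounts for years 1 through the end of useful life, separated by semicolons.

Depreciable base = $331,856 − $22,000 = $309,856.
Year 1: DB = ⌊$331,856 × 150%/9⌋ = $55,309; SL = ⌊$309,856/9⌋ = $34,428 → take DB $55,309. Book value $276,547.
Year 2: DB = ⌊$276,547 × 150%/9⌋ = $46,091; SL = ⌊$254,547/8⌋ = $31,818 → take DB $46,091. Book value $230,456.
Year 3: DB = ⌊$230,456 × 150%/9⌋ = $38,409; SL = ⌊$208,456/7⌋ = $29,779 → take DB $38,409. Book value $192,047.
Year 4: DB = ⌊$192,047 × 150%/9⌋ = $32,007; SL = ⌊$170,047/6⌋ = $28,341 → take DB $32,007. Book value $160,040.
Year 5: DB = ⌊$160,040 × 150%/9⌋ = $26,673; SL = ⌊$138,040/5⌋ = $27,608 → take SL $27,608. Book value $132,432.
Year 6: DB = ⌊$132,432 × 150%/9⌋ = $22,072; SL = ⌊$110,432/4⌋ = $27,608 → take SL $27,608. Book value $104,824.
Year 7: DB = ⌊$104,824 × 150%/9⌋ = $17,470; SL = ⌊$82,824/3⌋ = $27,608 → take SL $27,608. Book value $77,216.
Year 8: DB = ⌊$77,216 × 150%/9⌋ = $12,869; SL = ⌊$55,216/2⌋ = $27,608 → take SL $27,608. Book value $49,608.
Year 9 (final): $49,608 − $22,000 = $27,608. Book value $22,000.

$55,309; $46,091; $38,409; $32,007; $27,608; $27,608; $27,608; $27,608; $27,608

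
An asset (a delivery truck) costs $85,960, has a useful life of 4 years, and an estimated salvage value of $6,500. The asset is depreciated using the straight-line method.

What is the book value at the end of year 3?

$26,365

Depreciable base = $85,960 − $6,500 = $79,460.
Annual expense = $79,460 / 4 = $19,865.
End of year 1: book value $66,095.
End of year 2: book value $46,230.
End of year 3: book value $26,365.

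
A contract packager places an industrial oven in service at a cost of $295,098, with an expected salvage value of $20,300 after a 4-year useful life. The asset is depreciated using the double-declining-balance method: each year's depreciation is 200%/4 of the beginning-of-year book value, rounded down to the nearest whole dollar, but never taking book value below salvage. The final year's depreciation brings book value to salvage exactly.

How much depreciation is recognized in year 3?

$36,887

Depreciable base = $295,098 − $20,300 = $274,798.
Year 1: ⌊$295,098 × 200%/4⌋ = $147,549. Book value $147,549.
Year 2: ⌊$147,549 × 200%/4⌋ = $73,774. Book value $73,775.
Year 3: ⌊$73,775 × 200%/4⌋ = $36,887. Book value $36,888.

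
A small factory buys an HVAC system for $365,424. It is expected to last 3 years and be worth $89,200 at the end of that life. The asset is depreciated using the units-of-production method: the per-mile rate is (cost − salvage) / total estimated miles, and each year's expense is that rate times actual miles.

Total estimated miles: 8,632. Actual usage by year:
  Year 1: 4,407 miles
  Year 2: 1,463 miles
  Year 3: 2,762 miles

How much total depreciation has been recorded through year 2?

Depreciable base = $365,424 − $89,200 = $276,224.
Rate = $276,224 / 8,632 miles = $32 per mile.
Year 1: 4,407 × $32 = $141,024. Book value $224,400.
Year 2: 1,463 × $32 = $46,816. Book value $177,584.
Accumulated through year 2 = $365,424 − $177,584 = $187,840.

$187,840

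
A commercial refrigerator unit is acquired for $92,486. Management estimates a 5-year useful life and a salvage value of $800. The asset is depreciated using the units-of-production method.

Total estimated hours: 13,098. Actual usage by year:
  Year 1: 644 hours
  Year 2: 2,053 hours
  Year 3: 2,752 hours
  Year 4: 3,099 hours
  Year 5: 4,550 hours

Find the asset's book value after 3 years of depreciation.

Depreciable base = $92,486 − $800 = $91,686.
Rate = $91,686 / 13,098 hours = $7 per hour.
Year 1: 644 × $7 = $4,508. Book value $87,978.
Year 2: 2,053 × $7 = $14,371. Book value $73,607.
Year 3: 2,752 × $7 = $19,264. Book value $54,343.

$54,343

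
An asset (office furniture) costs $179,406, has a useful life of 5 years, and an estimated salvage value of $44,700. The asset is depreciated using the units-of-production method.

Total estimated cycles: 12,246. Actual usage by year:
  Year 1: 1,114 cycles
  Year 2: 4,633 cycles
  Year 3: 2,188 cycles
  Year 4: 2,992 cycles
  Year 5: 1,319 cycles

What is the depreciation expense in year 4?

$32,912

Depreciable base = $179,406 − $44,700 = $134,706.
Rate = $134,706 / 12,246 cycles = $11 per cycle.
Year 1: 1,114 × $11 = $12,254. Book value $167,152.
Year 2: 4,633 × $11 = $50,963. Book value $116,189.
Year 3: 2,188 × $11 = $24,068. Book value $92,121.
Year 4: 2,992 × $11 = $32,912. Book value $59,209.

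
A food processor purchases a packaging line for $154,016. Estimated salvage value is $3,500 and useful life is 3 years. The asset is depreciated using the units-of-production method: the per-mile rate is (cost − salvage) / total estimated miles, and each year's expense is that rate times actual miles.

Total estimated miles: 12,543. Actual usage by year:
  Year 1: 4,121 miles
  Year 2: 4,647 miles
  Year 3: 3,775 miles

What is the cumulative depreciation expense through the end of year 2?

Depreciable base = $154,016 − $3,500 = $150,516.
Rate = $150,516 / 12,543 miles = $12 per mile.
Year 1: 4,121 × $12 = $49,452. Book value $104,564.
Year 2: 4,647 × $12 = $55,764. Book value $48,800.
Accumulated through year 2 = $154,016 − $48,800 = $105,216.

$105,216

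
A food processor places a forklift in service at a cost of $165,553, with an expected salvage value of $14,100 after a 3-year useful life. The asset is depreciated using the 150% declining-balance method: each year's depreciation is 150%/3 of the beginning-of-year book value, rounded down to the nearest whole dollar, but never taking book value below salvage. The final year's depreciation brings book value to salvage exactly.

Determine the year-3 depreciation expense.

$27,289

Depreciable base = $165,553 − $14,100 = $151,453.
Year 1: ⌊$165,553 × 150%/3⌋ = $82,776. Book value $82,777.
Year 2: ⌊$82,777 × 150%/3⌋ = $41,388. Book value $41,389.
Year 3 (final): $41,389 − $14,100 = $27,289. Book value $14,100.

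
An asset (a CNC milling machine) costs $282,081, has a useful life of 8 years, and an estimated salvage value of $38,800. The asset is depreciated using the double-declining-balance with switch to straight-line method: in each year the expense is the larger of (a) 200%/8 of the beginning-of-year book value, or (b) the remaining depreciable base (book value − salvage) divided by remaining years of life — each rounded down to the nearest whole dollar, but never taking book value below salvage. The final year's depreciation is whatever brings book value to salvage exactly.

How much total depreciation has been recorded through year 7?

Depreciable base = $282,081 − $38,800 = $243,281.
Year 1: DB = ⌊$282,081 × 200%/8⌋ = $70,520; SL = ⌊$243,281/8⌋ = $30,410 → take DB $70,520. Book value $211,561.
Year 2: DB = ⌊$211,561 × 200%/8⌋ = $52,890; SL = ⌊$172,761/7⌋ = $24,680 → take DB $52,890. Book value $158,671.
Year 3: DB = ⌊$158,671 × 200%/8⌋ = $39,667; SL = ⌊$119,871/6⌋ = $19,978 → take DB $39,667. Book value $119,004.
Year 4: DB = ⌊$119,004 × 200%/8⌋ = $29,751; SL = ⌊$80,204/5⌋ = $16,040 → take DB $29,751. Book value $89,253.
Year 5: DB = ⌊$89,253 × 200%/8⌋ = $22,313; SL = ⌊$50,453/4⌋ = $12,613 → take DB $22,313. Book value $66,940.
Year 6: DB = ⌊$66,940 × 200%/8⌋ = $16,735; SL = ⌊$28,140/3⌋ = $9,380 → take DB $16,735. Book value $50,205.
Year 7: DB = ⌊$50,205 × 200%/8⌋ = $12,551; SL = ⌊$11,405/2⌋ = $5,702 → take DB $12,551, capped at $11,405. Book value $38,800.
Accumulated through year 7 = $282,081 − $38,800 = $243,281.

$243,281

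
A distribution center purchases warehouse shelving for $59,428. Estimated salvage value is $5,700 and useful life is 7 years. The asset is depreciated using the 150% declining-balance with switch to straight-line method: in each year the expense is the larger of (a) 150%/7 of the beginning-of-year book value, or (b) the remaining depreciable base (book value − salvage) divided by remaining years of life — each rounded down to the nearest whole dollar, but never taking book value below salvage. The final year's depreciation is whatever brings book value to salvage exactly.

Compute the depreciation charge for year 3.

$7,861

Depreciable base = $59,428 − $5,700 = $53,728.
Year 1: DB = ⌊$59,428 × 150%/7⌋ = $12,734; SL = ⌊$53,728/7⌋ = $7,675 → take DB $12,734. Book value $46,694.
Year 2: DB = ⌊$46,694 × 150%/7⌋ = $10,005; SL = ⌊$40,994/6⌋ = $6,832 → take DB $10,005. Book value $36,689.
Year 3: DB = ⌊$36,689 × 150%/7⌋ = $7,861; SL = ⌊$30,989/5⌋ = $6,197 → take DB $7,861. Book value $28,828.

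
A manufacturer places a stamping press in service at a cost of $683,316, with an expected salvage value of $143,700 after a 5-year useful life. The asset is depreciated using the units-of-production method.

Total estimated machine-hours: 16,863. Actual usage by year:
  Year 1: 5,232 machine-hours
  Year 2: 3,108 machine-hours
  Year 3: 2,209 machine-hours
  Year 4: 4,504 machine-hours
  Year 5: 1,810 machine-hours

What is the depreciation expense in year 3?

$70,688

Depreciable base = $683,316 − $143,700 = $539,616.
Rate = $539,616 / 16,863 machine-hours = $32 per machine-hour.
Year 1: 5,232 × $32 = $167,424. Book value $515,892.
Year 2: 3,108 × $32 = $99,456. Book value $416,436.
Year 3: 2,209 × $32 = $70,688. Book value $345,748.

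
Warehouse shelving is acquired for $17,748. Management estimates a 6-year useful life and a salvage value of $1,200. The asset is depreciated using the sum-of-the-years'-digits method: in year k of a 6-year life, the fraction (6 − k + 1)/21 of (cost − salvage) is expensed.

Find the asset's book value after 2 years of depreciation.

$9,080

Depreciable base = $17,748 − $1,200 = $16,548.
Sum of the years' digits = 6+5+4+3+2+1 = 21.
Year 1: $16,548 × 6/21 = $4,728. Book value $13,020.
Year 2: $16,548 × 5/21 = $3,940. Book value $9,080.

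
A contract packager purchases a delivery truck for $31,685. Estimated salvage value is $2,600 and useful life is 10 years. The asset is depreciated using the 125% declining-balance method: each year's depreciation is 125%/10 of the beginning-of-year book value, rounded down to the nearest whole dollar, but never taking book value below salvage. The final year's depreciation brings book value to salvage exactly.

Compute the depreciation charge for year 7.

$1,777

Depreciable base = $31,685 − $2,600 = $29,085.
Year 1: ⌊$31,685 × 125%/10⌋ = $3,960. Book value $27,725.
Year 2: ⌊$27,725 × 125%/10⌋ = $3,465. Book value $24,260.
Year 3: ⌊$24,260 × 125%/10⌋ = $3,032. Book value $21,228.
Year 4: ⌊$21,228 × 125%/10⌋ = $2,653. Book value $18,575.
Year 5: ⌊$18,575 × 125%/10⌋ = $2,321. Book value $16,254.
Year 6: ⌊$16,254 × 125%/10⌋ = $2,031. Book value $14,223.
Year 7: ⌊$14,223 × 125%/10⌋ = $1,777. Book value $12,446.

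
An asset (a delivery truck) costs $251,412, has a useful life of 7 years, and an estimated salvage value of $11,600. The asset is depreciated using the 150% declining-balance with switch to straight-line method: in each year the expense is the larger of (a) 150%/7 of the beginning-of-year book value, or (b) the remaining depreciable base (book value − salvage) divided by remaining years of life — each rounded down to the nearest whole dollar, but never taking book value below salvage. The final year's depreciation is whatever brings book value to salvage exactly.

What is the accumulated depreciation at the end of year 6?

Depreciable base = $251,412 − $11,600 = $239,812.
Year 1: DB = ⌊$251,412 × 150%/7⌋ = $53,874; SL = ⌊$239,812/7⌋ = $34,258 → take DB $53,874. Book value $197,538.
Year 2: DB = ⌊$197,538 × 150%/7⌋ = $42,329; SL = ⌊$185,938/6⌋ = $30,989 → take DB $42,329. Book value $155,209.
Year 3: DB = ⌊$155,209 × 150%/7⌋ = $33,259; SL = ⌊$143,609/5⌋ = $28,721 → take DB $33,259. Book value $121,950.
Year 4: DB = ⌊$121,950 × 150%/7⌋ = $26,132; SL = ⌊$110,350/4⌋ = $27,587 → take SL $27,587. Book value $94,363.
Year 5: DB = ⌊$94,363 × 150%/7⌋ = $20,220; SL = ⌊$82,763/3⌋ = $27,587 → take SL $27,587. Book value $66,776.
Year 6: DB = ⌊$66,776 × 150%/7⌋ = $14,309; SL = ⌊$55,176/2⌋ = $27,588 → take SL $27,588. Book value $39,188.
Accumulated through year 6 = $251,412 − $39,188 = $212,224.

$212,224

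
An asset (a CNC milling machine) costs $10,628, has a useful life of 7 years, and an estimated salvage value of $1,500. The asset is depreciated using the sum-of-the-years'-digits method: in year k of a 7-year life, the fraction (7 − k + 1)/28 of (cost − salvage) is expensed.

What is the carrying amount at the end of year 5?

$2,478

Depreciable base = $10,628 − $1,500 = $9,128.
Sum of the years' digits = 7+6+5+4+3+2+1 = 28.
Year 1: $9,128 × 7/28 = $2,282. Book value $8,346.
Year 2: $9,128 × 6/28 = $1,956. Book value $6,390.
Year 3: $9,128 × 5/28 = $1,630. Book value $4,760.
Year 4: $9,128 × 4/28 = $1,304. Book value $3,456.
Year 5: $9,128 × 3/28 = $978. Book value $2,478.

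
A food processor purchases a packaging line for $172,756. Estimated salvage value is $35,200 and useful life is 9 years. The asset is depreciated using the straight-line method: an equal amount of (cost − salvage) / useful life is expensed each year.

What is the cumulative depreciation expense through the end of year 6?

$91,704

Depreciable base = $172,756 − $35,200 = $137,556.
Annual expense = $137,556 / 9 = $15,284.
End of year 1: book value $157,472.
End of year 2: book value $142,188.
End of year 3: book value $126,904.
End of year 4: book value $111,620.
End of year 5: book value $96,336.
End of year 6: book value $81,052.
Accumulated through year 6 = $172,756 − $81,052 = $91,704.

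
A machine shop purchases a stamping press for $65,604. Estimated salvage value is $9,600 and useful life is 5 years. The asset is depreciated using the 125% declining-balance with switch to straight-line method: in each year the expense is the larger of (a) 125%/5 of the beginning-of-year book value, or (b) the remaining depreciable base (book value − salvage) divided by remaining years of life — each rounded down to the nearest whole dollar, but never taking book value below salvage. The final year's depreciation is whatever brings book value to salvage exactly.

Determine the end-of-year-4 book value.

Depreciable base = $65,604 − $9,600 = $56,004.
Year 1: DB = ⌊$65,604 × 125%/5⌋ = $16,401; SL = ⌊$56,004/5⌋ = $11,200 → take DB $16,401. Book value $49,203.
Year 2: DB = ⌊$49,203 × 125%/5⌋ = $12,300; SL = ⌊$39,603/4⌋ = $9,900 → take DB $12,300. Book value $36,903.
Year 3: DB = ⌊$36,903 × 125%/5⌋ = $9,225; SL = ⌊$27,303/3⌋ = $9,101 → take DB $9,225. Book value $27,678.
Year 4: DB = ⌊$27,678 × 125%/5⌋ = $6,919; SL = ⌊$18,078/2⌋ = $9,039 → take SL $9,039. Book value $18,639.

$18,639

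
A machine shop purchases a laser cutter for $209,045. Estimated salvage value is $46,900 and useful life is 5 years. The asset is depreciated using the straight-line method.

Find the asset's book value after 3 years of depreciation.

$111,758

Depreciable base = $209,045 − $46,900 = $162,145.
Annual expense = $162,145 / 5 = $32,429.
End of year 1: book value $176,616.
End of year 2: book value $144,187.
End of year 3: book value $111,758.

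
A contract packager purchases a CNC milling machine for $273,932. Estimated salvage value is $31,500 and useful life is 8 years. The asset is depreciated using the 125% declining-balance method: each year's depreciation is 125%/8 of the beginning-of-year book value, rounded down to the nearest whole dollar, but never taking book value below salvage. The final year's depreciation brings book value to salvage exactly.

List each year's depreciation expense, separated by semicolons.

$42,801; $36,114; $30,471; $25,710; $21,693; $18,303; $15,443; $51,897

Depreciable base = $273,932 − $31,500 = $242,432.
Year 1: ⌊$273,932 × 125%/8⌋ = $42,801. Book value $231,131.
Year 2: ⌊$231,131 × 125%/8⌋ = $36,114. Book value $195,017.
Year 3: ⌊$195,017 × 125%/8⌋ = $30,471. Book value $164,546.
Year 4: ⌊$164,546 × 125%/8⌋ = $25,710. Book value $138,836.
Year 5: ⌊$138,836 × 125%/8⌋ = $21,693. Book value $117,143.
Year 6: ⌊$117,143 × 125%/8⌋ = $18,303. Book value $98,840.
Year 7: ⌊$98,840 × 125%/8⌋ = $15,443. Book value $83,397.
Year 8 (final): $83,397 − $31,500 = $51,897. Book value $31,500.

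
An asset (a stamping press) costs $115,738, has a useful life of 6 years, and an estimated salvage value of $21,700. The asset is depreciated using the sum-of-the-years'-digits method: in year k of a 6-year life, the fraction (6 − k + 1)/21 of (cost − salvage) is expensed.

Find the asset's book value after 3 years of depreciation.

Depreciable base = $115,738 − $21,700 = $94,038.
Sum of the years' digits = 6+5+4+3+2+1 = 21.
Year 1: $94,038 × 6/21 = $26,868. Book value $88,870.
Year 2: $94,038 × 5/21 = $22,390. Book value $66,480.
Year 3: $94,038 × 4/21 = $17,912. Book value $48,568.

$48,568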